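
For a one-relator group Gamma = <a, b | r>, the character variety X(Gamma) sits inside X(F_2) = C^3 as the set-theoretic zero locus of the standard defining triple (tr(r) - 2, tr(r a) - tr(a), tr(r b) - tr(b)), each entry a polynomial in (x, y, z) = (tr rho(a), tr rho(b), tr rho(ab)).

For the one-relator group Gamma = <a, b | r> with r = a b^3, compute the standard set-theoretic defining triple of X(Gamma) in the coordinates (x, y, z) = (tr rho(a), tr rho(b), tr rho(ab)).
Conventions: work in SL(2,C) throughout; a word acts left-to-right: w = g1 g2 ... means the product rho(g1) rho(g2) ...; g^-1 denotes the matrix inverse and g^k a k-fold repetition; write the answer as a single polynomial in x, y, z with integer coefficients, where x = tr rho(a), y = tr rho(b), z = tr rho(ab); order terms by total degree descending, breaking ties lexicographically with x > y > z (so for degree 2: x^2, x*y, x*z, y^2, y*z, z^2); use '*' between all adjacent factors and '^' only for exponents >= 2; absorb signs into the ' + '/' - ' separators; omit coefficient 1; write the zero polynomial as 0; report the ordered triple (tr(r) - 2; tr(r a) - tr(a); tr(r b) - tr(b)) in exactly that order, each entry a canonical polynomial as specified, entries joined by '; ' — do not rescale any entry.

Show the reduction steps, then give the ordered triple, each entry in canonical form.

y^2*z - x*y - z - 2; x*y^2*z - x^2*y - y^3 - x*z - x + 3*y; y^3*z - x*y^2 - 2*y*z + x - y

and tr(b a b) = tr(b) * tr(a b) - tr(a)   [square of b] = y*z - x
tr(a b^3) = tr(b) * tr(b a b) - tr(b a)   [square of b] = y^2*z - x*y - z
next, tr(a^2 b) = tr(a) * tr(b a) - tr(b) = x*z - y
tr(a^2) = tr(a) * tr(a) - tr(1) = x^2 - 2
next, tr(a^2 b^2) = tr(b) * tr(a^2 b) - tr(a^2) = x*y*z - x^2 - y^2 + 2
tr(a b^3 a) = tr(b) * tr(a^2 b^2) - tr(a^2 b) = x*y^2*z - x^2*y - y^3 - x*z + 3*y
and tr(a b^4) = tr(b) * tr(b a b^2) - tr(b a b)   [square of b] = y^3*z - x*y^2 - 2*y*z + x
assemble the triple (tr(r) - 2; tr(r a) - x; tr(r b) - y)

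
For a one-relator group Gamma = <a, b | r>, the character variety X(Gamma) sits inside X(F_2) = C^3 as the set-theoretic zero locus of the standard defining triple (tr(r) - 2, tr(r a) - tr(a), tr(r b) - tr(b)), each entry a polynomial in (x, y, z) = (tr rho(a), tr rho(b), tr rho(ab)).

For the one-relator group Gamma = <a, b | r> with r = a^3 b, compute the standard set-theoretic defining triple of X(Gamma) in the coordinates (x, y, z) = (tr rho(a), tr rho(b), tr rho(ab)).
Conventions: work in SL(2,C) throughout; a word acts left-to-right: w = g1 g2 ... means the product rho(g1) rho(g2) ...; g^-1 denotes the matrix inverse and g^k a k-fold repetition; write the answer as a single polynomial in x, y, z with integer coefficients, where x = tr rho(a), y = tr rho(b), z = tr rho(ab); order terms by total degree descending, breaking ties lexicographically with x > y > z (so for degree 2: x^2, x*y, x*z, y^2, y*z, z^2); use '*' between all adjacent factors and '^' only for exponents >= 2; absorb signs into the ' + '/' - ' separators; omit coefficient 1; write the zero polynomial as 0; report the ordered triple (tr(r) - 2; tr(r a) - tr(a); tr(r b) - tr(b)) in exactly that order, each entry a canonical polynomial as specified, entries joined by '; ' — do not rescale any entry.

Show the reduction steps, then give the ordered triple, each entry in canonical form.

trace(a b a) = trace(a) * trace(b a) - trace(b)  (reduce the a square) = x*z - y
trace(a^3 b) = trace(a) * trace(a b a) - trace(a b)  (reduce the a square) = x^2*z - x*y - z
trace(a^3 b a) = trace(a) * trace(b a^3) - trace(b a^2)  (reduce the a square) = x^3*z - x^2*y - 2*x*z + y
and trace(a^2) = trace(a) * trace(a) - trace(1) = x^2 - 2
trace(b^2 a^2) = trace(b) * trace(a^2 b) - trace(a^2) = x*y*z - x^2 - y^2 + 2
trace(b^2 a) = trace(b) * trace(a b) - trace(a) = y*z - x
and trace(a^3 b^2) = trace(a) * trace(b^2 a^2) - trace(b^2 a) = x^2*y*z - x^3 - x*y^2 - y*z + 3*x
assemble the triple (trace(r) - 2; trace(r a) - x; trace(r b) - y)

x^2*z - x*y - z - 2; x^3*z - x^2*y - 2*x*z - x + y; x^2*y*z - x^3 - x*y^2 - y*z + 3*x - y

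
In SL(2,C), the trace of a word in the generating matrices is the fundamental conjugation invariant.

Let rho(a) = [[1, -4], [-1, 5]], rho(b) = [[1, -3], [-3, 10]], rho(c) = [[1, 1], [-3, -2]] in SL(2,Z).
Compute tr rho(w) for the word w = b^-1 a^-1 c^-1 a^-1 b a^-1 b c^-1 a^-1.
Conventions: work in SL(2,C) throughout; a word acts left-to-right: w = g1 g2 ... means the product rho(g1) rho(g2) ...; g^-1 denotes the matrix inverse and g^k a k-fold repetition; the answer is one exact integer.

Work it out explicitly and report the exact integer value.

515

rho(b^-1) = [[10, 3], [3, 1]]
... * rho(a^-1) = [[5, 4], [1, 1]]  ->  [[53, 43], [16, 13]]
... * rho(c^-1) = [[-2, -1], [3, 1]]  ->  [[23, -10], [7, -3]]
... * rho(a^-1) = [[5, 4], [1, 1]]  ->  [[105, 82], [32, 25]]
... * rho(b) = [[1, -3], [-3, 10]]  ->  [[-141, 505], [-43, 154]]
... * rho(a^-1) = [[5, 4], [1, 1]]  ->  [[-200, -59], [-61, -18]]
... * rho(b) = [[1, -3], [-3, 10]]  ->  [[-23, 10], [-7, 3]]
... * rho(c^-1) = [[-2, -1], [3, 1]]  ->  [[76, 33], [23, 10]]
... * rho(a^-1) = [[5, 4], [1, 1]]  ->  [[413, 337], [125, 102]]
tr = 413 + 102 = 515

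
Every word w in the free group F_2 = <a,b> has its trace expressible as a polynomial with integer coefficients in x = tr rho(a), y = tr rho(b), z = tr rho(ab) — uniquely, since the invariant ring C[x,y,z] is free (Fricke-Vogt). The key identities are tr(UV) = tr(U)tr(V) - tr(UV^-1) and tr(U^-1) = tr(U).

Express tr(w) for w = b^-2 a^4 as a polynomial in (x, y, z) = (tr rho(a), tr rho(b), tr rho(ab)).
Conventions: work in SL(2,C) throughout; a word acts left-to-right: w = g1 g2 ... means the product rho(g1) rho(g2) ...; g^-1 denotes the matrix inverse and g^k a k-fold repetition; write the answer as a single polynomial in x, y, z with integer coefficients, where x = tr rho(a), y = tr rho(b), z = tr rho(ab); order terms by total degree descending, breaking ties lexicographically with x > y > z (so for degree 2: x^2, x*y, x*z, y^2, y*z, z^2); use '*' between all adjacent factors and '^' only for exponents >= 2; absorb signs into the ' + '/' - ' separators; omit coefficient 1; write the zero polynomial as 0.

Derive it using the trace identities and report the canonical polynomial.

x^4*y^2 - x^3*y*z - x^4 - 3*x^2*y^2 + 2*x*y*z + 4*x^2 + y^2 - 2

trace(a^2) = trace(a) * trace(a) - trace(1)  (reduce the a square) = x^2 - 2
trace(a^3) = trace(a) * trace(a^2) - trace(a)  (reduce the a square) = x^3 - 3*x
trace(a^4) = trace(a) * trace(a^3) - trace(a^2)  (reduce the a square) = x^4 - 4*x^2 + 2
trace(a b a) = trace(a) * trace(b a) - trace(b)  (reduce the a square) = x*z - y
trace(a b a^2) = trace(a) * trace(a b a) - trace(a b)  (reduce the a square) = x^2*z - x*y - z
trace(a^4 b) = trace(a) * trace(a b a^2) - trace(a b a)  (reduce the a square) = x^3*z - x^2*y - 2*x*z + y
trace(a^4 b^-1) = trace(a^4) * trace(b) - trace(a^4 b)  (eliminate b^-1) = x^4*y - x^3*z - 3*x^2*y + 2*x*z + y
use: trace(b^-2 a^4) = trace(a^4 b^-1) * trace(b) - trace(a^4)  (eliminate b^-1) = x^4*y^2 - x^3*y*z - x^4 - 3*x^2*y^2 + 2*x*y*z + 4*x^2 + y^2 - 2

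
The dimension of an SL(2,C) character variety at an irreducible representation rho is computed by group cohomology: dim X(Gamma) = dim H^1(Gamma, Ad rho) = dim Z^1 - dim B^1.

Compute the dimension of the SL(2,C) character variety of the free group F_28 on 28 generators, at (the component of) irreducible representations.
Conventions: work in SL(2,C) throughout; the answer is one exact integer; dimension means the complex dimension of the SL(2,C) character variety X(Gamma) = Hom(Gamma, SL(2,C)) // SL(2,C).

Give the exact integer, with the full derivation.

81

Gamma = F_28 has 28 generators and no relators.
A cocycle picks one sl_2 vector per generator freely, giving dim Z^1 = 3*28 = 84.
At an irreducible rho the centralizer of the image in sl_2 is 0, so the coboundary map sl_2 -> Z^1 is injective: dim B^1 = 3.
dim X = dim H^1 = dim Z^1 - dim B^1 = 84 - 3 = 81.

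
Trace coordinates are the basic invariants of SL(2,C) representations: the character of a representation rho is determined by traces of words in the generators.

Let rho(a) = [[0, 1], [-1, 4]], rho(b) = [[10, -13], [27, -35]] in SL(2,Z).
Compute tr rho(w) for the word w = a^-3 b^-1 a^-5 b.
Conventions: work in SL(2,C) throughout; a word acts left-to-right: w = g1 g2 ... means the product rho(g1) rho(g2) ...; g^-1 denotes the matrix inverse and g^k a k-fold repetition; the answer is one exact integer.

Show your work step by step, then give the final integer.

-1959361

rho(a^-1) = [[4, -1], [1, 0]]
... * rho(a^-1) = [[4, -1], [1, 0]]  ->  [[15, -4], [4, -1]]
... * rho(a^-1) = [[4, -1], [1, 0]]  ->  [[56, -15], [15, -4]]
... * rho(b^-1) = [[-35, 13], [-27, 10]]  ->  [[-1555, 578], [-417, 155]]
... * rho(a^-1) = [[4, -1], [1, 0]]  ->  [[-5642, 1555], [-1513, 417]]
... * rho(a^-1) = [[4, -1], [1, 0]]  ->  [[-21013, 5642], [-5635, 1513]]
... * rho(a^-1) = [[4, -1], [1, 0]]  ->  [[-78410, 21013], [-21027, 5635]]
... * rho(a^-1) = [[4, -1], [1, 0]]  ->  [[-292627, 78410], [-78473, 21027]]
... * rho(a^-1) = [[4, -1], [1, 0]]  ->  [[-1092098, 292627], [-292865, 78473]]
... * rho(b) = [[10, -13], [27, -35]]  ->  [[-3020051, 3955329], [-809879, 1060690]]
tr = -3020051 + 1060690 = -1959361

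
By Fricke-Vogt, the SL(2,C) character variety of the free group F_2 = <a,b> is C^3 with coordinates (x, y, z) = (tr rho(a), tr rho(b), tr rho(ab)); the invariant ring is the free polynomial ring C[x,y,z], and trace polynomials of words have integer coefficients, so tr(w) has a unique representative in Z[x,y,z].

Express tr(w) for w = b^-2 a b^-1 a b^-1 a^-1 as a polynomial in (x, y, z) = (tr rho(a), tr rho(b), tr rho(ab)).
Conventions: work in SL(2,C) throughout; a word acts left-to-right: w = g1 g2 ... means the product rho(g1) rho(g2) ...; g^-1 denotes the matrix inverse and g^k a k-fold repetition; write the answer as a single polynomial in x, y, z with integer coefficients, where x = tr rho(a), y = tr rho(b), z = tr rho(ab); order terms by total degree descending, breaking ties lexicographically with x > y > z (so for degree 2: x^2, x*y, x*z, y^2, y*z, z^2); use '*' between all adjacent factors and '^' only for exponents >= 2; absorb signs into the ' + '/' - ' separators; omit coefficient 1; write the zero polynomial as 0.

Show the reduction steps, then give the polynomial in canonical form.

so tr(a b^-1) = tr(a)*tr(b) - tr(a b)   [inverse elimination on b] = x*y - z
reduce: tr(b^-2 a) = tr(a b^-1)*tr(b) - tr(a)   [inverse elimination on b] = x*y^2 - y*z - x
so tr(a^2 b) = tr(a)*tr(b a) - tr(b)   [square of a] = x*z - y
tr(a^2) = tr(a)*tr(a) - tr(1)   [square of a] = x^2 - 2
reduce: tr(b a^2 b) = tr(b)*tr(a^2 b) - tr(a^2)   [square of b] = x*y*z - x^2 - y^2 + 2
tr(b a b a) = tr(b a)*tr(b a) - tr(1)   [split at a repeated b] = z^2 - 2
so tr(b a b) = tr(b)*tr(a b) - tr(a)   [square of b] = y*z - x
tr(b a^2 b a) = tr(a)*tr(b a b a) - tr(b a b)   [square of a] = x*z^2 - y*z - x
tr(a^2 b a^-1 b) = tr(b a^2 b)*tr(a) - tr(b a^2 b a)   [inverse elimination on a] = x^2*y*z - x^3 - x*y^2 - x*z^2 + y*z + 3*x
tr(b^-1 a^2 b a^-1) = tr(a^2 b a^-1)*tr(b) - tr(a^2 b a^-1 b)   [inverse elimination on b] = -x^2*y*z + x^3 + x*y^2 + x*z^2 - 3*x
reduce: tr(a^-1 b^-2 a^2 b) = tr(b^-1 a^2 b a^-1)*tr(b) - tr(b^-1 a^2 b a^-1 b)   [inverse elimination on b] = -x^2*y^2*z + x^3*y + x*y^3 + x*y*z^2 - 3*x*y - z
so tr(a b^-1 a^-1 b^-2 a) = tr(a^-1 b^-2 a^2)*tr(b) - tr(a^-1 b^-2 a^2 b)   [inverse elimination on b] = x^2*y^2*z - x^3*y - x*y*z^2 - y^2*z + 2*x*y + z
tr(b a b a b) = tr(b)*tr(a b a b) - tr(a b a)   [square of b] = y*z^2 - x*z - y
tr(b a b a b a) = tr(a b)*tr(a b a b) - tr(a^-1 b^-1)   [split at a repeated a] = z^3 - 3*z
tr(a^-1 b a b a b) = tr(b a b a b)*tr(a) - tr(b a b a b a)   [inverse elimination on a] = x*y*z^2 - x^2*z - z^3 - x*y + 3*z
tr(a b a b^-1 a^-1 b) = tr(a^-1 b a b a)*tr(b) - tr(a^-1 b a b a b)   [inverse elimination on b] = -x*y*z^2 + x^2*z + y^2*z + z^3 - 3*z
so tr(b^-1 a b a b^-1 a^-1) = tr(a b a b^-1 a^-1)*tr(b) - tr(a b a b^-1 a^-1 b)   [inverse elimination on b] = x*y*z^2 - x^2*z - y^2*z - z^3 + x*y + 3*z
so tr(a b^-1 a^-1 b^-2 a b) = tr(b^-1 a b a b^-1 a^-1)*tr(b) - tr(b^-1 a b a b^-1 a^-1 b)   [inverse elimination on b] = x*y^2*z^2 - x^2*y*z - y^3*z - y*z^3 + x*y^2 + 3*y*z - x
reduce: tr(b^-2 a b^-1 a b^-1 a^-1) = tr(a b^-1 a^-1 b^-2 a)*tr(b) - tr(a b^-1 a^-1 b^-2 a b)   [inverse elimination on b] = x^2*y^3*z - x^3*y^2 - 2*x*y^2*z^2 + x^2*y*z + y*z^3 + x*y^2 - 2*y*z + x

x^2*y^3*z - x^3*y^2 - 2*x*y^2*z^2 + x^2*y*z + y*z^3 + x*y^2 - 2*y*z + x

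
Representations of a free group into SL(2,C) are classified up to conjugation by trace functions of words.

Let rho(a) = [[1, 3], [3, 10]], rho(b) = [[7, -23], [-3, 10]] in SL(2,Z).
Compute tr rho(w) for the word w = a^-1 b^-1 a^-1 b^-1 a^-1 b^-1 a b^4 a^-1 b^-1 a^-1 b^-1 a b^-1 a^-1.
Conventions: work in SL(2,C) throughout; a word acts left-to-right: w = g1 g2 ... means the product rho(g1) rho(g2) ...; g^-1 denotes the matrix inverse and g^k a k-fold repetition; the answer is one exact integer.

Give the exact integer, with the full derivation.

-23038148146196974

rho(a^-1) = [[10, -3], [-3, 1]]
... * rho(b^-1) = [[10, 23], [3, 7]]  ->  [[91, 209], [-27, -62]]
... * rho(a^-1) = [[10, -3], [-3, 1]]  ->  [[283, -64], [-84, 19]]
... * rho(b^-1) = [[10, 23], [3, 7]]  ->  [[2638, 6061], [-783, -1799]]
... * rho(a^-1) = [[10, -3], [-3, 1]]  ->  [[8197, -1853], [-2433, 550]]
... * rho(b^-1) = [[10, 23], [3, 7]]  ->  [[76411, 175560], [-22680, -52109]]
... * rho(a) = [[1, 3], [3, 10]]  ->  [[603091, 1984833], [-179007, -589130]]
... * rho(b) = [[7, -23], [-3, 10]]  ->  [[-1732862, 5977237], [514341, -1774139]]
... * rho(b) = [[7, -23], [-3, 10]]  ->  [[-30061745, 99628196], [8922804, -29571233]]
... * rho(b) = [[7, -23], [-3, 10]]  ->  [[-509316803, 1687702095], [151173327, -500936822]]
... * rho(b) = [[7, -23], [-3, 10]]  ->  [[-8628323906, 28591307419], [2561023755, -8486354741]]
... * rho(a^-1) = [[10, -3], [-3, 1]]  ->  [[-172057161317, 54476279137], [51069301773, -16169426006]]
... * rho(b^-1) = [[10, 23], [3, 7]]  ->  [[-1557142775759, -3575980756332], [462184739712, 1061407958737]]
... * rho(a^-1) = [[10, -3], [-3, 1]]  ->  [[-4843485488594, 1095447570945], [1437623520909, -325146260399]]
... * rho(b^-1) = [[10, 23], [3, 7]]  ->  [[-45148512173105, -103732033241047], [13400796427893, 30789317158114]]
... * rho(a) = [[1, 3], [3, 10]]  ->  [[-356344611896246, -1172765868929785], [105768747902235, 348095560864819]]
... * rho(b^-1) = [[10, 23], [3, 7]]  ->  [[-7081743725751815, -16405287156122153], [2101974161616807, 4869350127805138]]
... * rho(a^-1) = [[10, -3], [-3, 1]]  ->  [[-21601575789151691, 4839944021133292], [6411691232752656, -1436572357045283]]
tr = -21601575789151691 + -1436572357045283 = -23038148146196974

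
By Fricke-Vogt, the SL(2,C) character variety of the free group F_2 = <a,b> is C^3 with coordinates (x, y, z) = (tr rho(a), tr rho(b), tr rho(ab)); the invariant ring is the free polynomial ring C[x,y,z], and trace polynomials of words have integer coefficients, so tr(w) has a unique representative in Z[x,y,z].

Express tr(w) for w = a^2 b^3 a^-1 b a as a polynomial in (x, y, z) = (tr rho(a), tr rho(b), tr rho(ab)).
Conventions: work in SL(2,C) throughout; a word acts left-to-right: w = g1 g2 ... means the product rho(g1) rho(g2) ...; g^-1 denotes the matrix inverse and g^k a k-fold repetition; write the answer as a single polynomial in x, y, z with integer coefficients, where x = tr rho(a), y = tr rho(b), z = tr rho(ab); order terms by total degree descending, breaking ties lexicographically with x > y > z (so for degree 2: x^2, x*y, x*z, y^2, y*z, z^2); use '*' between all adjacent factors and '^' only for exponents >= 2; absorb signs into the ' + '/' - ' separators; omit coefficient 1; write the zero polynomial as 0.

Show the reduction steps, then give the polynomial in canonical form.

tr(b^2 a) = tr(b) tr(a b) - tr(a) = y*z - x
next, tr(b^2) = tr(b) tr(b) - tr(1) = y^2 - 2
tr(b a^2 b) = tr(a) tr(b^2 a) - tr(b^2) = x*y*z - x^2 - y^2 + 2
next, tr(b a^2) = tr(a) tr(b a) - tr(b) = x*z - y
next, tr(b^3 a^2) = tr(b) tr(b a^2 b) - tr(b a^2) = x*y^2*z - x^2*y - y^3 - x*z + 3*y
tr(b^3 a) = tr(b) tr(a b^2) - tr(a b) = y^2*z - x*y - z
and tr(a^3 b^3) = tr(a) tr(b^3 a^2) - tr(b^3 a) = x^2*y^2*z - x^3*y - x*y^3 - x^2*z - y^2*z + 4*x*y + z
tr(a^3 b^2) = tr(a) tr(b^2 a^2) - tr(b^2 a) = x^2*y*z - x^3 - x*y^2 - y*z + 3*x
next, tr(b a^3 b^3) = tr(b) tr(a^3 b^3) - tr(a^3 b^2) = x^2*y^3*z - x^3*y^2 - x*y^4 - 2*x^2*y*z - y^3*z + x^3 + 5*x*y^2 + 2*y*z - 3*x
tr(a b a b) = tr(b a) tr(b a) - tr(1)   [split at repeated b] = z^2 - 2
tr(b^2 a b a) = tr(b) tr(a b a b) - tr(a b a) = y*z^2 - x*z - y
tr(a b a^2 b^2) = tr(a) tr(b^2 a b a) - tr(b^2 a b) = x*y*z^2 - x^2*z - y^2*z + z
next, tr(a b a^2 b) = tr(a) tr(b a b a) - tr(b a b) = x*z^2 - y*z - x
tr(b^3 a b a^2) = tr(b) tr(a b a^2 b^2) - tr(a b a^2 b) = x*y^2*z^2 - x^2*y*z - y^3*z - x*z^2 + 2*y*z + x
tr(b^3 a b a) = tr(b) tr(b a b a b) - tr(b a b a) = y^2*z^2 - x*y*z - y^2 - z^2 + 2
next, tr(b a^3 b^3 a) = tr(a) tr(b^3 a b a^2) - tr(b^3 a b a) = x^2*y^2*z^2 - x^3*y*z - x*y^3*z - x^2*z^2 - y^2*z^2 + 3*x*y*z + x^2 + y^2 + z^2 - 2
and tr(a^2 b^3 a^-1 b a) = tr(b a^3 b^3) tr(a) - tr(b a^3 b^3 a) = x^3*y^3*z - x^4*y^2 - x^2*y^4 - x^2*y^2*z^2 - x^3*y*z + x^4 + 5*x^2*y^2 + x^2*z^2 + y^2*z^2 - x*y*z - 4*x^2 - y^2 - z^2 + 2

x^3*y^3*z - x^4*y^2 - x^2*y^4 - x^2*y^2*z^2 - x^3*y*z + x^4 + 5*x^2*y^2 + x^2*z^2 + y^2*z^2 - x*y*z - 4*x^2 - y^2 - z^2 + 2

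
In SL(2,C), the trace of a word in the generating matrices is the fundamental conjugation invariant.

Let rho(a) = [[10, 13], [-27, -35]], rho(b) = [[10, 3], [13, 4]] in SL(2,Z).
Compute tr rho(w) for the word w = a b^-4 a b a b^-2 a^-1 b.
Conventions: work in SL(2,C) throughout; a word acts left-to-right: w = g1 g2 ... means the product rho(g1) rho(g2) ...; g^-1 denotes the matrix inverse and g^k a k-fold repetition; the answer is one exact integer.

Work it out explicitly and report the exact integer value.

-14552481889785

rho(a) = [[10, 13], [-27, -35]]
... * rho(b^-1) = [[4, -3], [-13, 10]]  ->  [[-129, 100], [347, -269]]
... * rho(b^-1) = [[4, -3], [-13, 10]]  ->  [[-1816, 1387], [4885, -3731]]
... * rho(b^-1) = [[4, -3], [-13, 10]]  ->  [[-25295, 19318], [68043, -51965]]
... * rho(b^-1) = [[4, -3], [-13, 10]]  ->  [[-352314, 269065], [947717, -723779]]
... * rho(a) = [[10, 13], [-27, -35]]  ->  [[-10787895, -13997357], [29019203, 37652586]]
... * rho(b) = [[10, 3], [13, 4]]  ->  [[-289844591, -88353113], [779675648, 237667953]]
... * rho(a) = [[10, 13], [-27, -35]]  ->  [[-512911859, -675620728], [1379721749, 1817405069]]
... * rho(b^-1) = [[4, -3], [-13, 10]]  ->  [[6731422028, -5217471703], [-18107378901, 14034885443]]
... * rho(b^-1) = [[4, -3], [-13, 10]]  ->  [[94752820251, -72368983114], [-254883026363, 194670991133]]
... * rho(a^-1) = [[-35, -13], [27, 10]]  ->  [[-5270311252863, -1955476494403], [14177022683296, 5260189254049]]
... * rho(b) = [[10, 3], [13, 4]]  ->  [[-78124306955869, -23632839736201], [210152687135597, 63571825066084]]
tr = -78124306955869 + 63571825066084 = -14552481889785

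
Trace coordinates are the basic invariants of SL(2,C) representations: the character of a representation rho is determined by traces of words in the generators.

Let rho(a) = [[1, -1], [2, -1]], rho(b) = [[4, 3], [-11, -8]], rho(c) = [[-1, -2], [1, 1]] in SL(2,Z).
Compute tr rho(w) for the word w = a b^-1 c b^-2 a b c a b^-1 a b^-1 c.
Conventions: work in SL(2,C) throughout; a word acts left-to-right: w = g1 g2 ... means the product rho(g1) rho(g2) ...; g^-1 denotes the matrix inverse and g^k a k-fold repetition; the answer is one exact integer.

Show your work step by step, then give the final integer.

rho(a) = [[1, -1], [2, -1]]
... * rho(b^-1) = [[-8, -3], [11, 4]]  ->  [[-19, -7], [-27, -10]]
... * rho(c) = [[-1, -2], [1, 1]]  ->  [[12, 31], [17, 44]]
... * rho(b^-1) = [[-8, -3], [11, 4]]  ->  [[245, 88], [348, 125]]
... * rho(b^-1) = [[-8, -3], [11, 4]]  ->  [[-992, -383], [-1409, -544]]
... * rho(a) = [[1, -1], [2, -1]]  ->  [[-1758, 1375], [-2497, 1953]]
... * rho(b) = [[4, 3], [-11, -8]]  ->  [[-22157, -16274], [-31471, -23115]]
... * rho(c) = [[-1, -2], [1, 1]]  ->  [[5883, 28040], [8356, 39827]]
... * rho(a) = [[1, -1], [2, -1]]  ->  [[61963, -33923], [88010, -48183]]
... * rho(b^-1) = [[-8, -3], [11, 4]]  ->  [[-868857, -321581], [-1234093, -456762]]
... * rho(a) = [[1, -1], [2, -1]]  ->  [[-1512019, 1190438], [-2147617, 1690855]]
... * rho(b^-1) = [[-8, -3], [11, 4]]  ->  [[25190970, 9297809], [35780341, 13206271]]
... * rho(c) = [[-1, -2], [1, 1]]  ->  [[-15893161, -41084131], [-22574070, -58354411]]
tr = -15893161 + -58354411 = -74247572

-74247572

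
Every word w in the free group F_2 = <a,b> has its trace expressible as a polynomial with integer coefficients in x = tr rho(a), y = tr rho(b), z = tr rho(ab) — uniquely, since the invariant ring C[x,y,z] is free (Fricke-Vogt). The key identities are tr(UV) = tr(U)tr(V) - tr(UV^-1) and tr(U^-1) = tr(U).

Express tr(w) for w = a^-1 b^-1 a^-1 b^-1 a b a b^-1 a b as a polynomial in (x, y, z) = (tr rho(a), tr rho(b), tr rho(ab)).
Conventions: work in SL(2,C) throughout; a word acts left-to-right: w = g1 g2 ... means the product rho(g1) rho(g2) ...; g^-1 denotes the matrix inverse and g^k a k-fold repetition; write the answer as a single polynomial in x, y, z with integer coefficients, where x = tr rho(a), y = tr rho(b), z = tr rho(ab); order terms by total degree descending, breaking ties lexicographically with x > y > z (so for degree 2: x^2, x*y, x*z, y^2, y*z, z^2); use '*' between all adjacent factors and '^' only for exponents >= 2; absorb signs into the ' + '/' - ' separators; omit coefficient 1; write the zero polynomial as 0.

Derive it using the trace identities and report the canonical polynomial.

trace(b a^2) = trace(a)*trace(b a) - trace(b) = x*z - y
trace(a b a^2) = trace(a)*trace(b a^2) - trace(b a) = x^2*z - x*y - z
trace(b a b a) = trace(a b)*trace(a b) - trace(1)   [split at repeated a] = z^2 - 2
trace(b a b) = trace(b)*trace(a b) - trace(a) = y*z - x
trace(b a^2 b a) = trace(a)*trace(b a b a) - trace(b a b) = x*z^2 - y*z - x
trace(a^2) = trace(a)*trace(a) - trace(1) = x^2 - 2
trace(b a^2 b) = trace(b)*trace(a^2 b) - trace(a^2) = x*y*z - x^2 - y^2 + 2
trace(a b a^2 b a) = trace(a)*trace(b a^2 b a) - trace(b a^2 b) = x^2*z^2 - 2*x*y*z + y^2 - 2
trace(b a b a b a) = trace(a b)*trace(a b a b) - trace(a^-1 b^-1)   [split at repeated a] = z^3 - 3*z
trace(b a b a b) = trace(b)*trace(a b a b) - trace(a b a) = y*z^2 - x*z - y
trace(a b a^2 b a b) = trace(a)*trace(b a b a b a) - trace(b a b a b) = x*z^3 - y*z^2 - 2*x*z + y
trace(b^-1 a b a^2 b a) = trace(a b a^2 b a)*trace(b) - trace(a b a^2 b a b) = x^2*y*z^2 - 2*x*y^2*z - x*z^3 + y^3 + y*z^2 + 2*x*z - 3*y
trace(a b a^-1 b^-1 a b a) = trace(b^-1 a b a^2 b)*trace(a) - trace(b^-1 a b a^2 b a) = -x^2*y*z^2 + x^3*z + 2*x*y^2*z + x*z^3 - x^2*y - y^3 - y*z^2 - 3*x*z + 3*y
trace(a b a b a b a b) = trace(a b a b)*trace(a b a b) - trace(1)   [split at repeated a] = z^4 - 4*z^2 + 2
trace(b^-1 a b a b a b a) = trace(a b a b a b a)*trace(b) - trace(a b a b a b a b) = x*y*z^3 - y^2*z^2 - z^4 - 2*x*y*z + y^2 + 4*z^2 - 2
trace(a b a^-1 b^-1 a b a b) = trace(b^-1 a b a b a b)*trace(a) - trace(b^-1 a b a b a b a) = -x*y*z^3 + x^2*z^2 + y^2*z^2 + z^4 + x*y*z - x^2 - y^2 - 4*z^2 + 2
trace(a b a b^-1 a b a^-1 b^-1) = trace(a b a^-1 b^-1 a b a)*trace(b) - trace(a b a^-1 b^-1 a b a b) = -x^2*y^2*z^2 + x^3*y*z + 2*x*y^3*z + 2*x*y*z^3 - x^2*y^2 - x^2*z^2 - y^4 - 2*y^2*z^2 - z^4 - 4*x*y*z + x^2 + 4*y^2 + 4*z^2 - 2
trace(b a b^-1 a b) = trace(a b^2 a)*trace(b) - trace(a b^2 a b) = x*y^2*z - x^2*y - y^3 - y*z^2 + x*z + 3*y
trace(b^-1 a b a b^-1 a b a^-1 b^-1) = trace(a b a b^-1 a b a^-1 b^-1)*trace(b) - trace(a b a b^-1 a b a^-1) = -x^2*y^3*z^2 + x^3*y^2*z + 2*x*y^4*z + 2*x*y^2*z^3 - x^2*y^3 - x^2*y*z^2 - y^5 - 2*y^3*z^2 - y*z^4 - 5*x*y^2*z + 2*x^2*y + 5*y^3 + 5*y*z^2 - x*z - 5*y
trace(a b a b^-1 a b) = trace(a b a b a)*trace(b) - trace(a b a b a b) = x*y*z^2 - y^2*z - z^3 - x*y + 3*z
trace(b^2 a b) = trace(b)*trace(b a b) - trace(b a) = y^2*z - x*y - z
trace(b a^2 b^2 a) = trace(a)*trace(b^2 a b a) - trace(b^2 a b) = x*y*z^2 - x^2*z - y^2*z + z
trace(b^2) = trace(b)*trace(b) - trace(1) = y^2 - 2
trace(b^3) = trace(b)*trace(b^2) - trace(b) = y^3 - 3*y
trace(b a^2 b^2) = trace(a)*trace(b^3 a) - trace(b^3) = x*y^2*z - x^2*y - y^3 - x*z + 3*y
trace(a b^2 a^2 b a) = trace(a)*trace(b a^2 b^2 a) - trace(b a^2 b^2) = x^2*y*z^2 - x^3*z - 2*x*y^2*z + x^2*y + y^3 + 2*x*z - 3*y
trace(a^2 b a b a) = trace(a)*trace(b a b a^2) - trace(b a b a) = x^2*z^2 - x*y*z - x^2 - z^2 + 2
trace(a b^2 a^2 b a b) = trace(b)*trace(a^2 b a b a b) - trace(a^2 b a b a) = x*y*z^3 - x^2*z^2 - y^2*z^2 - x*y*z + x^2 + y^2 + z^2 - 2
trace(b a^2 b a b^-1 a b) = trace(a b^2 a^2 b a)*trace(b) - trace(a b^2 a^2 b a b) = x^2*y^2*z^2 - x^3*y*z - 2*x*y^3*z - x*y*z^3 + x^2*y^2 + x^2*z^2 + y^4 + y^2*z^2 + 3*x*y*z - x^2 - 4*y^2 - z^2 + 2
trace(b a^2 b a b) = trace(b)*trace(a^2 b a b) - trace(a^2 b a) = x*y*z^2 - x^2*z - y^2*z + z
trace(a b a b a^2 b a) = trace(a)*trace(b a^2 b a b a) - trace(b a^2 b a b) = x^2*z^3 - 2*x*y*z^2 - x^2*z + y^2*z + x*y - z
trace(b a b a b a b) = trace(b)*trace(a b a b a b) - trace(a b a b a) = y*z^3 - x*z^2 - 2*y*z + x
trace(a b a b a^2 b a b) = trace(a)*trace(b a b a b a b a) - trace(b a b a b a b) = x*z^4 - y*z^3 - 3*x*z^2 + 2*y*z + x
trace(b a^2 b a b^-1 a b a) = trace(a b a b a^2 b a)*trace(b) - trace(a b a b a^2 b a b) = x^2*y*z^3 - 2*x*y^2*z^2 - x*z^4 - x^2*y*z + y^3*z + y*z^3 + x*y^2 + 3*x*z^2 - 3*y*z - x
trace(a^2 b a b^-1 a b a^-1 b) = trace(b a^2 b a b^-1 a b)*trace(a) - trace(b a^2 b a b^-1 a b a) = x^3*y^2*z^2 - x^4*y*z - 2*x^2*y^3*z - 2*x^2*y*z^3 + x^3*y^2 + x^3*z^2 + x*y^4 + 3*x*y^2*z^2 + x*z^4 + 4*x^2*y*z - y^3*z - y*z^3 - x^3 - 5*x*y^2 - 4*x*z^2 + 3*y*z + 3*x
trace(a b a b^-1 a b a^-1 b^-1 a) = trace(a^2 b a b^-1 a b a^-1)*trace(b) - trace(a^2 b a b^-1 a b a^-1 b) = -x^3*y^2*z^2 + x^4*y*z + 2*x^2*y^3*z + 2*x^2*y*z^3 - x^3*y^2 - x^3*z^2 - x*y^4 - 2*x*y^2*z^2 - x*z^4 - 4*x^2*y*z + x^3 + 4*x*y^2 + 4*x*z^2 - 3*x
trace(b^2 a b a b) = trace(b)*trace(a b a b^2) - trace(a b a b) = y^2*z^2 - x*y*z - y^2 - z^2 + 2
trace(b a b a b a^2 b) = trace(a)*trace(b^2 a b a b a) - trace(b^2 a b a b) = x*y*z^3 - x^2*z^2 - y^2*z^2 - x*y*z + x^2 + y^2 + z^2 - 2
trace(a b a b a^2 b a^-1 b) = trace(b a b a b a^2 b)*trace(a) - trace(b a b a b a^2 b a) = x^2*y*z^3 - x^3*z^2 - x*y^2*z^2 - x*z^4 - x^2*y*z + y*z^3 + x^3 + x*y^2 + 4*x*z^2 - 2*y*z - 3*x
trace(a b a^-1 b^-1 a b a b a) = trace(a b a b a^2 b a^-1)*trace(b) - trace(a b a b a^2 b a^-1 b) = -x^2*y*z^3 + x^3*z^2 + 2*x*y^2*z^2 + x*z^4 - y^3*z - y*z^3 - x^3 - x*y^2 - 4*x*z^2 + 3*y*z + 3*x
trace(a b a b a b a b a b) = trace(a b a b)*trace(a b a b a b) - trace(a^-1 b^-1)   [split at repeated a] = z^5 - 5*z^3 + 5*z
trace(b^-1 a b a b a b a b a) = trace(a b a b a b a b a)*trace(b) - trace(a b a b a b a b a b) = x*y*z^4 - y^2*z^3 - z^5 - 3*x*y*z^2 + 2*y^2*z + 5*z^3 + x*y - 5*z
trace(a b a^-1 b^-1 a b a b a b) = trace(b^-1 a b a b a b a b)*trace(a) - trace(b^-1 a b a b a b a b a) = -x*y*z^4 + x^2*z^3 + y^2*z^3 + z^5 + 2*x*y*z^2 - 2*x^2*z - 2*y^2*z - 5*z^3 + 5*z
trace(a b a b^-1 a b a^-1 b^-1 a b) = trace(a b a^-1 b^-1 a b a b a)*trace(b) - trace(a b a^-1 b^-1 a b a b a b) = -x^2*y^2*z^3 + x^3*y*z^2 + 2*x*y^3*z^2 + 2*x*y*z^4 - x^2*z^3 - y^4*z - 2*y^2*z^3 - z^5 - x^3*y - x*y^3 - 6*x*y*z^2 + 2*x^2*z + 5*y^2*z + 5*z^3 + 3*x*y - 5*z
trace(b^-1 a b a b^-1 a b a^-1 b^-1 a) = trace(a b a b^-1 a b a^-1 b^-1 a)*trace(b) - trace(a b a b^-1 a b a^-1 b^-1 a b) = -x^3*y^3*z^2 + x^4*y^2*z + 2*x^2*y^4*z + 3*x^2*y^2*z^3 - x^3*y^3 - 2*x^3*y*z^2 - x*y^5 - 4*x*y^3*z^2 - 3*x*y*z^4 - 4*x^2*y^2*z + x^2*z^3 + y^4*z + 2*y^2*z^3 + z^5 + 2*x^3*y + 5*x*y^3 + 10*x*y*z^2 - 2*x^2*z - 5*y^2*z - 5*z^3 - 6*x*y + 5*z
trace(a^-1 b^-1 a^-1 b^-1 a b a b^-1 a b) = trace(b^-1 a b a b^-1 a b a^-1 b^-1)*trace(a) - trace(b^-1 a b a b^-1 a b a^-1 b^-1 a) = -x^2*y^2*z^3 + x^3*y*z^2 + 2*x*y^3*z^2 + 2*x*y*z^4 - x^2*y^2*z - x^2*z^3 - y^4*z - 2*y^2*z^3 - z^5 - 5*x*y*z^2 + x^2*z + 5*y^2*z + 5*z^3 + x*y - 5*z

-x^2*y^2*z^3 + x^3*y*z^2 + 2*x*y^3*z^2 + 2*x*y*z^4 - x^2*y^2*z - x^2*z^3 - y^4*z - 2*y^2*z^3 - z^5 - 5*x*y*z^2 + x^2*z + 5*y^2*z + 5*z^3 + x*y - 5*z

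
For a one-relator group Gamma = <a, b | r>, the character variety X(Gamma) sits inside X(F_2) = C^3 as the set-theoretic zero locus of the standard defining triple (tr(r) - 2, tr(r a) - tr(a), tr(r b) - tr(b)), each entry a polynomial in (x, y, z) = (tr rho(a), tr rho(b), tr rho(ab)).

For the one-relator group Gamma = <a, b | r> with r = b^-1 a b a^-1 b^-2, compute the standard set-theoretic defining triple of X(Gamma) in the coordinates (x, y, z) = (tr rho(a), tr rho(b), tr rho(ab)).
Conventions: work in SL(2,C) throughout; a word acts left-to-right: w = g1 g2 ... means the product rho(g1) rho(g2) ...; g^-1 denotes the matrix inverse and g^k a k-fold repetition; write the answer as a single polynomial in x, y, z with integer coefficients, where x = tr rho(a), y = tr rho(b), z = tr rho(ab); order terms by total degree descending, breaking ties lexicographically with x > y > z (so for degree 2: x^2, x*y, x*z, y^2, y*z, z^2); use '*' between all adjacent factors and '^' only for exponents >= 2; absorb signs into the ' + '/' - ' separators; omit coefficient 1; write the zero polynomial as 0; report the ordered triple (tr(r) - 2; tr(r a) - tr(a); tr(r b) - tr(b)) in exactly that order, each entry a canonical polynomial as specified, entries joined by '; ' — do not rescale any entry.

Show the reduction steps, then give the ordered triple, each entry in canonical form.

tr(b a b) = tr(b)*tr(a b) - tr(a)  (reduce the b square) = y*z - x
tr(b a b a) = tr(a b)*tr(a b) - tr(1)  (split on a) = z^2 - 2
tr(a b a^-1 b) = tr(b a b)*tr(a) - tr(b a b a)  (eliminate a^-1) = x*y*z - x^2 - z^2 + 2
tr(b^-1 a b a^-1) = tr(a b a^-1)*tr(b) - tr(a b a^-1 b)  (eliminate b^-1) = -x*y*z + x^2 + y^2 + z^2 - 2
tr(a b a^-1 b^-2) = tr(b^-1 a b a^-1)*tr(b) - tr(b^-1 a b a^-1 b)  (eliminate b^-1) = -x*y^2*z + x^2*y + y^3 + y*z^2 - 3*y
tr(b^-1 a b a^-1 b^-2) = tr(a b a^-1 b^-2)*tr(b) - tr(a b a^-1 b^-1)  (eliminate b^-1) = -x*y^3*z + x^2*y^2 + y^4 + y^2*z^2 + x*y*z - x^2 - 4*y^2 - z^2 + 2
tr(a^2) = tr(a)*tr(a) - tr(1)  (reduce the a square) = x^2 - 2
tr(a^2 b) = tr(a)*tr(b a) - tr(b)  (reduce the a square) = x*z - y
tr(a b^-1 a) = tr(a^2)*tr(b) - tr(a^2 b)  (eliminate b^-1) = x^2*y - x*z - y
tr(a b^-1 a b) = tr(a b a)*tr(b) - tr(a b a b)  (eliminate b^-1) = x*y*z - y^2 - z^2 + 2
tr(b^-1 a b^-1 a) = tr(a b^-1 a)*tr(b) - tr(a b^-1 a b)  (eliminate b^-1) = x^2*y^2 - 2*x*y*z + z^2 - 2
tr(a^2 b a) = tr(a)*tr(b a^2) - tr(b a)  (reduce the a square) = x^2*z - x*y - z
tr(a^2 b a b) = tr(a)*tr(b a b a) - tr(b a b)  (reduce the a square) = x*z^2 - y*z - x
tr(b^-1 a^2 b a) = tr(a^2 b a)*tr(b) - tr(a^2 b a b)  (eliminate b^-1) = x^2*y*z - x*y^2 - x*z^2 + x
tr(a b a b^-2 a) = tr(b^-1 a^2 b a)*tr(b) - tr(b^-1 a^2 b a b)  (eliminate b^-1) = x^2*y^2*z - x*y^3 - x*y*z^2 - x^2*z + 2*x*y + z
tr(a b a b a b) = tr(b a b a)*tr(b a) - tr(a b)  (split on b) = z^3 - 3*z
tr(b^-1 a b a b a) = tr(a b a b a)*tr(b) - tr(a b a b a b)  (eliminate b^-1) = x*y*z^2 - y^2*z - z^3 - x*y + 3*z
tr(a b a b^-2 a b) = tr(b^-1 a b a b a)*tr(b) - tr(b^-1 a b a b a b)  (eliminate b^-1) = x*y^2*z^2 - y^3*z - y*z^3 - x*y^2 - x*z^2 + 4*y*z + x
tr(b^-2 a b^-1 a b a) = tr(a b a b^-2 a)*tr(b) - tr(a b a b^-2 a b)  (eliminate b^-1) = x^2*y^3*z - x*y^4 - 2*x*y^2*z^2 - x^2*y*z + y^3*z + y*z^3 + 3*x*y^2 + x*z^2 - 3*y*z - x
tr(b^-1 a b a^-1 b^-2 a) = tr(b^-2 a b^-1 a b)*tr(a) - tr(b^-2 a b^-1 a b a)  (eliminate a^-1) = -x^2*y^3*z + x^3*y^2 + x*y^4 + 2*x*y^2*z^2 - x^2*y*z - y^3*z - y*z^3 - 3*x*y^2 + 3*y*z - x
assemble the triple (tr(r) - 2; tr(r a) - x; tr(r b) - y)

-x*y^3*z + x^2*y^2 + y^4 + y^2*z^2 + x*y*z - x^2 - 4*y^2 - z^2; -x^2*y^3*z + x^3*y^2 + x*y^4 + 2*x*y^2*z^2 - x^2*y*z - y^3*z - y*z^3 - 3*x*y^2 + 3*y*z - 2*x; -x*y^2*z + x^2*y + y^3 + y*z^2 - 4*y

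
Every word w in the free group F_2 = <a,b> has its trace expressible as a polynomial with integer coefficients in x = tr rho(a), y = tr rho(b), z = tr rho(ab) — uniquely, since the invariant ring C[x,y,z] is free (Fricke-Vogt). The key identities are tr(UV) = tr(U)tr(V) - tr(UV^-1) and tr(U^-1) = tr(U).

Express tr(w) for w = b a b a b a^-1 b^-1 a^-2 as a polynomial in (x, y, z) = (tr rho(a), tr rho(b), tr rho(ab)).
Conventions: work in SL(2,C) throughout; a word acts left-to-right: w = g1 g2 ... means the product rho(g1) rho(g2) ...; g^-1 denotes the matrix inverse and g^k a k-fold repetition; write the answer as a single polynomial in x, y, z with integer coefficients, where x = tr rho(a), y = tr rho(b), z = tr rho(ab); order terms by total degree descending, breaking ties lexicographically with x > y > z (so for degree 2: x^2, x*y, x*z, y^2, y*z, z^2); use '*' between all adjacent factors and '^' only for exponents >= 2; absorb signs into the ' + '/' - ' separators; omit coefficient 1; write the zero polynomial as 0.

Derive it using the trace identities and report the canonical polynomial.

trace(a b a b) = trace(a b) * trace(a b) - trace(1) = z^2 - 2
reduce: trace(a b a) = trace(a) * trace(b a) - trace(b) = x*z - y
trace(b a b a b) = trace(b) * trace(a b a b) - trace(a b a) = y*z^2 - x*z - y
trace(b a b a b a) = trace(b a b a) * trace(b a) - trace(a b) = z^3 - 3*z
reduce: trace(b a b a b a^-1) = trace(b a b a b) * trace(a) - trace(b a b a b a) = x*y*z^2 - x^2*z - z^3 - x*y + 3*z
so trace(a^-2 b a b a b) = trace(b a b a b a^-1) * trace(a) - trace(b a b a b) = x^2*y*z^2 - x^3*z - x*z^3 - x^2*y - y*z^2 + 4*x*z + y
trace(a^-2 b a b a b a^-1) = trace(a^-2 b a b a b) * trace(a) - trace(a^-2 b a b a b a) = x^3*y*z^2 - x^4*z - x^2*z^3 - x^3*y - 2*x*y*z^2 + 5*x^2*z + z^3 + 2*x*y - 3*z
trace(b^2 a b a b) = trace(b) * trace(b a b a b) - trace(b a b a) = y^2*z^2 - x*y*z - y^2 - z^2 + 2
reduce: trace(b a b) = trace(b) * trace(a b) - trace(a) = y*z - x
trace(a b a b a) = trace(a) * trace(b a b a) - trace(b a b) = x*z^2 - y*z - x
trace(b^2 a b a b a) = trace(b) * trace(a b a b a b) - trace(a b a b a) = y*z^3 - x*z^2 - 2*y*z + x
so trace(b a b a b a^-1 b) = trace(b^2 a b a b) * trace(a) - trace(b^2 a b a b a) = x*y^2*z^2 - x^2*y*z - y*z^3 - x*y^2 + 2*y*z + x
trace(b a b a b a b a) = trace(b a b a) * trace(b a b a) - trace(1) = z^4 - 4*z^2 + 2
so trace(b a b a b a^-1 b a) = trace(b a b a b a b) * trace(a) - trace(b a b a b a b a) = x*y*z^3 - x^2*z^2 - z^4 - 2*x*y*z + x^2 + 4*z^2 - 2
reduce: trace(b a b a b a^-1 b a^-1) = trace(b a b a b a^-1 b) * trace(a) - trace(b a b a b a^-1 b a) = x^2*y^2*z^2 - x^3*y*z - 2*x*y*z^3 - x^2*y^2 + x^2*z^2 + z^4 + 4*x*y*z - 4*z^2 + 2
reduce: trace(a^-2 b a b a b a^-1 b) = trace(b a b a b a^-1 b a^-1) * trace(a) - trace(b a b a b a^-1 b) = x^3*y^2*z^2 - x^4*y*z - 2*x^2*y*z^3 - x^3*y^2 + x^3*z^2 - x*y^2*z^2 + x*z^4 + 5*x^2*y*z + y*z^3 + x*y^2 - 4*x*z^2 - 2*y*z + x
trace(b a b a b a^-1 b^-1 a^-2) = trace(a^-2 b a b a b a^-1) * trace(b) - trace(a^-2 b a b a b a^-1 b) = x^2*y*z^3 - x^3*z^2 - x*y^2*z^2 - x*z^4 + x*y^2 + 4*x*z^2 - y*z - x

x^2*y*z^3 - x^3*z^2 - x*y^2*z^2 - x*z^4 + x*y^2 + 4*x*z^2 - y*z - x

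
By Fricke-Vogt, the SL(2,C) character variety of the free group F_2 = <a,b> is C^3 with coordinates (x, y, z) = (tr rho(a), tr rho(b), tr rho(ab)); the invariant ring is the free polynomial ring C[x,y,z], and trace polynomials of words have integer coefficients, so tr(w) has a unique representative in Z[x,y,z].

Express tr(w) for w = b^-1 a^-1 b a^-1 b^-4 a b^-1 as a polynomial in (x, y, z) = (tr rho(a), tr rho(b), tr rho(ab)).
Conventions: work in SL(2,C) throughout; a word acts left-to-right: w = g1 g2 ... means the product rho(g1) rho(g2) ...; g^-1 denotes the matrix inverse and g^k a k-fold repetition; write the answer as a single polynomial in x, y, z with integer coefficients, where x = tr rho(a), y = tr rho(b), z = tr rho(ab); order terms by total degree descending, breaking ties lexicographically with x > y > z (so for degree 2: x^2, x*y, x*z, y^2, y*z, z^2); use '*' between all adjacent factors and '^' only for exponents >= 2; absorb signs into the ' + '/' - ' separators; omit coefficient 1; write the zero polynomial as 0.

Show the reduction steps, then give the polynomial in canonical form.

x^2*y^6*z - x^3*y^5 - x*y^7 - 2*x*y^5*z^2 - x^2*y^4*z + y^6*z + y^4*z^3 + 2*x^3*y^3 + 6*x*y^5 + 4*x*y^3*z^2 - 2*x^2*y^2*z - 5*y^4*z - 2*y^2*z^3 - 9*x*y^3 + 5*y^2*z + 2*x*y + z

so tr(b^-1) = tr(b) = y
so tr(b^-2) = tr(b^-1)*tr(b) - tr(1) = y^2 - 2
tr(b^-3) = tr(b^-2)*tr(b) - tr(b^-1) = y^3 - 3*y
tr(a^2) = tr(a)*tr(a) - tr(1) = x^2 - 2
tr(a^2 b) = tr(a)*tr(b a) - tr(b) = x*z - y
tr(a b^-1 a) = tr(a^2)*tr(b) - tr(a^2 b) = x^2*y - x*z - y
reduce: tr(a b a b) = tr(b a)*tr(b a) - tr(1) = z^2 - 2
so tr(a b^-1 a b) = tr(a b a)*tr(b) - tr(a b a b) = x*y*z - y^2 - z^2 + 2
tr(b^-1 a b^-1 a) = tr(a b^-1 a)*tr(b) - tr(a b^-1 a b) = x^2*y^2 - 2*x*y*z + z^2 - 2
reduce: tr(b^-2 a b^-1 a) = tr(b^-1 a b^-1 a)*tr(b) - tr(b^-1 a b^-1 a b) = x^2*y^3 - 2*x*y^2*z - x^2*y + y*z^2 + x*z - y
tr(a b a^2) = tr(a)*tr(b a^2) - tr(b a) = x^2*z - x*y - z
so tr(b a b) = tr(b)*tr(a b) - tr(a) = y*z - x
tr(a b a^2 b) = tr(a)*tr(b a b a) - tr(b a b) = x*z^2 - y*z - x
so tr(a b^-1 a b a) = tr(a b a^2)*tr(b) - tr(a b a^2 b) = x^2*y*z - x*y^2 - x*z^2 + x
tr(a b a b a b) = tr(b a b a)*tr(b a) - tr(a b) = z^3 - 3*z
reduce: tr(a b^-1 a b a b) = tr(a b a b a)*tr(b) - tr(a b a b a b) = x*y*z^2 - y^2*z - z^3 - x*y + 3*z
so tr(b^-1 a b^-1 a b a) = tr(a b^-1 a b a)*tr(b) - tr(a b^-1 a b a b) = x^2*y^2*z - x*y^3 - 2*x*y*z^2 + y^2*z + z^3 + 2*x*y - 3*z
tr(b^-1 a b^-1 a b a b^-1) = tr(b^-1 a b^-1 a b a)*tr(b) - tr(b^-1 a b^-1 a b a b) = x^2*y^3*z - x*y^4 - 2*x*y^2*z^2 - x^2*y*z + y^3*z + y*z^3 + 3*x*y^2 + x*z^2 - 3*y*z - x
tr(b^-3 a b^-1 a b a) = tr(b^-1 a b^-1 a b a b^-1)*tr(b) - tr(b^-1 a b^-1 a b a) = x^2*y^4*z - x*y^5 - 2*x*y^3*z^2 - 2*x^2*y^2*z + y^4*z + y^2*z^3 + 4*x*y^3 + 3*x*y*z^2 - 4*y^2*z - z^3 - 3*x*y + 3*z
reduce: tr(b a^-1 b^-3 a b^-1 a) = tr(b^-3 a b^-1 a b)*tr(a) - tr(b^-3 a b^-1 a b a) = -x^2*y^4*z + x^3*y^3 + x*y^5 + 2*x*y^3*z^2 - y^4*z - y^2*z^3 - x^3*y - 4*x*y^3 - 2*x*y*z^2 + x^2*z + 4*y^2*z + z^3 + 2*x*y - 3*z
reduce: tr(a^-1 b a^-1 b^-3 a b^-1) = tr(b a^-1 b^-3 a b^-1)*tr(a) - tr(b a^-1 b^-3 a b^-1 a) = x^2*y^4*z - x^3*y^3 - x*y^5 - 2*x*y^3*z^2 + y^4*z + y^2*z^3 + x^3*y + 5*x*y^3 + 2*x*y*z^2 - x^2*z - 4*y^2*z - z^3 - 5*x*y + 3*z
tr(a b^-2 a^-1 b a^-1 b^-3) = tr(a^-1 b a^-1 b^-3 a b^-1)*tr(b) - tr(a^-1 b a^-1 b^-3 a) = x^2*y^5*z - x^3*y^4 - x*y^6 - 2*x*y^4*z^2 + y^5*z + y^3*z^3 + x^3*y^2 + 5*x*y^4 + 2*x*y^2*z^2 - x^2*y*z - 4*y^3*z - y*z^3 - 5*x*y^2 + 2*y*z + x
reduce: tr(b^-1 a) = tr(a)*tr(b) - tr(a b) = x*y - z
tr(b^-1 a b^-1) = tr(b^-1 a)*tr(b) - tr(b^-1 a b) = x*y^2 - y*z - x
tr(b^-1 a b^-1 a^-1) = tr(b^-1 a b^-1)*tr(a) - tr(b^-1 a b^-1 a) = x*y*z - x^2 - z^2 + 2
tr(b a^2 b) = tr(a)*tr(b^2 a) - tr(b^2) = x*y*z - x^2 - y^2 + 2
tr(a^-1 b a^2 b) = tr(b a^2 b)*tr(a) - tr(b a^2 b a) = x^2*y*z - x^3 - x*y^2 - x*z^2 + y*z + 3*x
tr(a b^-1 a^-1 b a) = tr(a^-1 b a^2)*tr(b) - tr(a^-1 b a^2 b) = -x^2*y*z + x^3 + x*y^2 + x*z^2 - 3*x
tr(b a b a b) = tr(b)*tr(a b a b) - tr(a b a) = y*z^2 - x*z - y
tr(a^-1 b a b a b) = tr(b a b a b)*tr(a) - tr(b a b a b a) = x*y*z^2 - x^2*z - z^3 - x*y + 3*z
tr(a b^-1 a^-1 b a b) = tr(a^-1 b a b a)*tr(b) - tr(a^-1 b a b a b) = -x*y*z^2 + x^2*z + y^2*z + z^3 - 3*z
reduce: tr(a b^-1 a^-1 b a b^-1) = tr(a b^-1 a^-1 b a)*tr(b) - tr(a b^-1 a^-1 b a b) = -x^2*y^2*z + x^3*y + x*y^3 + 2*x*y*z^2 - x^2*z - y^2*z - z^3 - 3*x*y + 3*z
tr(b^-2 a b^-1 a^-1 b a) = tr(a b^-1 a^-1 b a b^-1)*tr(b) - tr(a b^-1 a^-1 b a) = -x^2*y^3*z + x^3*y^2 + x*y^4 + 2*x*y^2*z^2 - y^3*z - y*z^3 - x^3 - 4*x*y^2 - x*z^2 + 3*y*z + 3*x
tr(b^-1 a^-1 b a^-1 b^-2 a) = tr(b^-2 a b^-1 a^-1 b)*tr(a) - tr(b^-2 a b^-1 a^-1 b a) = x^2*y^3*z - x^3*y^2 - x*y^4 - 2*x*y^2*z^2 + x^2*y*z + y^3*z + y*z^3 + 4*x*y^2 - 3*y*z - x
reduce: tr(a b^-2 a^-1 b a^-1 b^-2) = tr(b^-1 a^-1 b a^-1 b^-2 a)*tr(b) - tr(b^-1 a^-1 b a^-1 b^-2 a b) = x^2*y^4*z - x^3*y^3 - x*y^5 - 2*x*y^3*z^2 + x^2*y^2*z + y^4*z + y^2*z^3 + 4*x*y^3 - 3*y^2*z - x*y - z
tr(b^-1 a^-1 b a^-1 b^-4 a b^-1) = tr(a b^-2 a^-1 b a^-1 b^-3)*tr(b) - tr(a b^-2 a^-1 b a^-1 b^-2) = x^2*y^6*z - x^3*y^5 - x*y^7 - 2*x*y^5*z^2 - x^2*y^4*z + y^6*z + y^4*z^3 + 2*x^3*y^3 + 6*x*y^5 + 4*x*y^3*z^2 - 2*x^2*y^2*z - 5*y^4*z - 2*y^2*z^3 - 9*x*y^3 + 5*y^2*z + 2*x*y + z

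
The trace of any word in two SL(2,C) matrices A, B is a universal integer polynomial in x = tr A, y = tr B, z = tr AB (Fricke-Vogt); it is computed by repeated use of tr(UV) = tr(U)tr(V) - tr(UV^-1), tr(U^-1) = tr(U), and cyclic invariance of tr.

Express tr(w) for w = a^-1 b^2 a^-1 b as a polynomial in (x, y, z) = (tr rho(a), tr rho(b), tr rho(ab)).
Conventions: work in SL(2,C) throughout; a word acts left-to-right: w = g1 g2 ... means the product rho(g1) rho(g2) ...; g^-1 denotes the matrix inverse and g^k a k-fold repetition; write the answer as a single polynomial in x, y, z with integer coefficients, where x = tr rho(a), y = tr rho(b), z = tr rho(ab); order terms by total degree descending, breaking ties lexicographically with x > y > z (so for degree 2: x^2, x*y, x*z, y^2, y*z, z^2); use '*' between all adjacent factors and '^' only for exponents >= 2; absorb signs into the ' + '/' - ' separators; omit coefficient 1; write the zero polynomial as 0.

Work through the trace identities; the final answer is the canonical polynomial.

x^2*y^3 - 2*x*y^2*z - x^2*y + y*z^2 + x*z - y

reduce: tr(b^2) = tr(b) * tr(b) - tr(1) = y^2 - 2
tr(b^3) = tr(b) * tr(b^2) - tr(b) = y^3 - 3*y
tr(b a b) = tr(b) * tr(a b) - tr(a) = y*z - x
tr(b^3 a) = tr(b) * tr(b a b) - tr(b a) = y^2*z - x*y - z
tr(b^2 a^-1 b) = tr(b^3) * tr(a) - tr(b^3 a) = x*y^3 - y^2*z - 2*x*y + z
tr(a b a b) = tr(a b) * tr(a b) - tr(1) = z^2 - 2
so tr(a b a) = tr(a) * tr(b a) - tr(b) = x*z - y
tr(b a b^2 a) = tr(b) * tr(a b a b) - tr(a b a) = y*z^2 - x*z - y
tr(b^2 a^-1 b a) = tr(b a b^2) * tr(a) - tr(b a b^2 a) = x*y^2*z - x^2*y - y*z^2 + y
reduce: tr(a^-1 b^2 a^-1 b) = tr(b^2 a^-1 b) * tr(a) - tr(b^2 a^-1 b a) = x^2*y^3 - 2*x*y^2*z - x^2*y + y*z^2 + x*z - y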